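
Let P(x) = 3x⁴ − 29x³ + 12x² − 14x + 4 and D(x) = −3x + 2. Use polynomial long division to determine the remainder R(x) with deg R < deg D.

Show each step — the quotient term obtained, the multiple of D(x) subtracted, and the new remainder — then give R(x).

Step 1: lead(3x⁴ − 29x³ + 12x² − 14x + 4) ÷ lead(D) = 3x⁴ ÷ −3x = −x³. Subtract (−x³)·D = 3x⁴ − 2x³. Remainder: −27x³ + 12x² − 14x + 4.
Step 2: lead(−27x³ + 12x² − 14x + 4) ÷ lead(D) = −27x³ ÷ −3x = 9x². Subtract (9x²)·D = −27x³ + 18x². Remainder: −6x² − 14x + 4.
Step 3: lead(−6x² − 14x + 4) ÷ lead(D) = −6x² ÷ −3x = 2x. Subtract (2x)·D = −6x² + 4x. Remainder: −18x + 4.
Step 4: lead(−18x + 4) ÷ lead(D) = −18x ÷ −3x = 6. Subtract (6)·D = −18x + 12. Remainder: −8.

R(x) = −8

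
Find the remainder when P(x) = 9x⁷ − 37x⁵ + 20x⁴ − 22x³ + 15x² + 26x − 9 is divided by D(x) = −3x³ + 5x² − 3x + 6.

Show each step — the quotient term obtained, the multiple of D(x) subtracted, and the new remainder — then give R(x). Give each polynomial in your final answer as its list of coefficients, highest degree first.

R = [-7, 9]

Step 1: lead(9x⁷ − 37x⁵ + 20x⁴ − 22x³ + 15x² + 26x − 9) ÷ lead(D) = 9x⁷ ÷ −3x³ = −3x⁴. Subtract (−3x⁴)·D = 9x⁷ − 15x⁶ + 9x⁵ − 18x⁴. Remainder: 15x⁶ − 46x⁵ + 38x⁴ − 22x³ + 15x² + 26x − 9.
Step 2: lead(15x⁶ − 46x⁵ + 38x⁴ − 22x³ + 15x² + 26x − 9) ÷ lead(D) = 15x⁶ ÷ −3x³ = −5x³. Subtract (−5x³)·D = 15x⁶ − 25x⁵ + 15x⁴ − 30x³. Remainder: −21x⁵ + 23x⁴ + 8x³ + 15x² + 26x − 9.
Step 3: lead(−21x⁵ + 23x⁴ + 8x³ + 15x² + 26x − 9) ÷ lead(D) = −21x⁵ ÷ −3x³ = 7x². Subtract (7x²)·D = −21x⁵ + 35x⁴ − 21x³ + 42x². Remainder: −12x⁴ + 29x³ − 27x² + 26x − 9.
Step 4: lead(−12x⁴ + 29x³ − 27x² + 26x − 9) ÷ lead(D) = −12x⁴ ÷ −3x³ = 4x. Subtract (4x)·D = −12x⁴ + 20x³ − 12x² + 24x. Remainder: 9x³ − 15x² + 2x − 9.
Step 5: lead(9x³ − 15x² + 2x − 9) ÷ lead(D) = 9x³ ÷ −3x³ = −3. Subtract (−3)·D = 9x³ − 15x² + 9x − 18. Remainder: −7x + 9.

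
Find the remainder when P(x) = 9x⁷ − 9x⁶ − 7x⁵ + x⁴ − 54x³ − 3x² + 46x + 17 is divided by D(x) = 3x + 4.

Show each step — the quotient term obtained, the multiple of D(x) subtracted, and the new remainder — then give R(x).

R(x) = −7

Step 1: lead(9x⁷ − 9x⁶ − 7x⁵ + x⁴ − 54x³ − 3x² + 46x + 17) ÷ lead(D) = 9x⁷ ÷ 3x = 3x⁶. Subtract (3x⁶)·D = 9x⁷ + 12x⁶. Remainder: −21x⁶ − 7x⁵ + x⁴ − 54x³ − 3x² + 46x + 17.
Step 2: lead(−21x⁶ − 7x⁵ + x⁴ − 54x³ − 3x² + 46x + 17) ÷ lead(D) = −21x⁶ ÷ 3x = −7x⁵. Subtract (−7x⁵)·D = −21x⁶ − 28x⁵. Remainder: 21x⁵ + x⁴ − 54x³ − 3x² + 46x + 17.
Step 3: lead(21x⁵ + x⁴ − 54x³ − 3x² + 46x + 17) ÷ lead(D) = 21x⁵ ÷ 3x = 7x⁴. Subtract (7x⁴)·D = 21x⁵ + 28x⁴. Remainder: −27x⁴ − 54x³ − 3x² + 46x + 17.
Step 4: lead(−27x⁴ − 54x³ − 3x² + 46x + 17) ÷ lead(D) = −27x⁴ ÷ 3x = −9x³. Subtract (−9x³)·D = −27x⁴ − 36x³. Remainder: −18x³ − 3x² + 46x + 17.
Step 5: lead(−18x³ − 3x² + 46x + 17) ÷ lead(D) = −18x³ ÷ 3x = −6x². Subtract (−6x²)·D = −18x³ − 24x². Remainder: 21x² + 46x + 17.
Step 6: lead(21x² + 46x + 17) ÷ lead(D) = 21x² ÷ 3x = 7x. Subtract (7x)·D = 21x² + 28x. Remainder: 18x + 17.
Step 7: lead(18x + 17) ÷ lead(D) = 18x ÷ 3x = 6. Subtract (6)·D = 18x + 24. Remainder: −7.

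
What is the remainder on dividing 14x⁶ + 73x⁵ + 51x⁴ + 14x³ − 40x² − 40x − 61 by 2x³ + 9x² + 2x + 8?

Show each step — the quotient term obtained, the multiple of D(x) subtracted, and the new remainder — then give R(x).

Step 1: lead(14x⁶ + 73x⁵ + 51x⁴ + 14x³ − 40x² − 40x − 61) ÷ lead(D) = 14x⁶ ÷ 2x³ = 7x³. Subtract (7x³)·D = 14x⁶ + 63x⁵ + 14x⁴ + 56x³. Remainder: 10x⁵ + 37x⁴ − 42x³ − 40x² − 40x − 61.
Step 2: lead(10x⁵ + 37x⁴ − 42x³ − 40x² − 40x − 61) ÷ lead(D) = 10x⁵ ÷ 2x³ = 5x². Subtract (5x²)·D = 10x⁵ + 45x⁴ + 10x³ + 40x². Remainder: −8x⁴ − 52x³ − 80x² − 40x − 61.
Step 3: lead(−8x⁴ − 52x³ − 80x² − 40x − 61) ÷ lead(D) = −8x⁴ ÷ 2x³ = −4x. Subtract (−4x)·D = −8x⁴ − 36x³ − 8x² − 32x. Remainder: −16x³ − 72x² − 8x − 61.
Step 4: lead(−16x³ − 72x² − 8x − 61) ÷ lead(D) = −16x³ ÷ 2x³ = −8. Subtract (−8)·D = −16x³ − 72x² − 16x − 64. Remainder: 8x + 3.

R(x) = 8x + 3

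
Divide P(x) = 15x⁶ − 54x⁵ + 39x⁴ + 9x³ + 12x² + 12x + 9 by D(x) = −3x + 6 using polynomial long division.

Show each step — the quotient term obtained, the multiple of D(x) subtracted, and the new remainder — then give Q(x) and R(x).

Step 1: lead(15x⁶ − 54x⁵ + 39x⁴ + 9x³ + 12x² + 12x + 9) ÷ lead(D) = 15x⁶ ÷ −3x = −5x⁵. Subtract (−5x⁵)·D = 15x⁶ − 30x⁵. Remainder: −24x⁵ + 39x⁴ + 9x³ + 12x² + 12x + 9.
Step 2: lead(−24x⁵ + 39x⁴ + 9x³ + 12x² + 12x + 9) ÷ lead(D) = −24x⁵ ÷ −3x = 8x⁴. Subtract (8x⁴)·D = −24x⁵ + 48x⁴. Remainder: −9x⁴ + 9x³ + 12x² + 12x + 9.
Step 3: lead(−9x⁴ + 9x³ + 12x² + 12x + 9) ÷ lead(D) = −9x⁴ ÷ −3x = 3x³. Subtract (3x³)·D = −9x⁴ + 18x³. Remainder: −9x³ + 12x² + 12x + 9.
Step 4: lead(−9x³ + 12x² + 12x + 9) ÷ lead(D) = −9x³ ÷ −3x = 3x². Subtract (3x²)·D = −9x³ + 18x². Remainder: −6x² + 12x + 9.
Step 5: lead(−6x² + 12x + 9) ÷ lead(D) = −6x² ÷ −3x = 2x. Subtract (2x)·D = −6x² + 12x. Remainder: 9.

Q(x) = −5x⁵ + 8x⁴ + 3x³ + 3x² + 2x; R(x) = 9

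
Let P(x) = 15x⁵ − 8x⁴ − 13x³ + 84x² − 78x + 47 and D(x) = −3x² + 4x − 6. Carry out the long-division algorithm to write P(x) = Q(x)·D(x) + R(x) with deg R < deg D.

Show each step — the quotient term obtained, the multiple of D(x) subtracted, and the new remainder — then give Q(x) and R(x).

Step 1: lead(15x⁵ − 8x⁴ − 13x³ + 84x² − 78x + 47) ÷ lead(D) = 15x⁵ ÷ −3x² = −5x³. Subtract (−5x³)·D = 15x⁵ − 20x⁴ + 30x³. Remainder: 12x⁴ − 43x³ + 84x² − 78x + 47.
Step 2: lead(12x⁴ − 43x³ + 84x² − 78x + 47) ÷ lead(D) = 12x⁴ ÷ −3x² = −4x². Subtract (−4x²)·D = 12x⁴ − 16x³ + 24x². Remainder: −27x³ + 60x² − 78x + 47.
Step 3: lead(−27x³ + 60x² − 78x + 47) ÷ lead(D) = −27x³ ÷ −3x² = 9x. Subtract (9x)·D = −27x³ + 36x² − 54x. Remainder: 24x² − 24x + 47.
Step 4: lead(24x² − 24x + 47) ÷ lead(D) = 24x² ÷ −3x² = −8. Subtract (−8)·D = 24x² − 32x + 48. Remainder: 8x − 1.

Q(x) = −5x³ − 4x² + 9x − 8; R(x) = 8x − 1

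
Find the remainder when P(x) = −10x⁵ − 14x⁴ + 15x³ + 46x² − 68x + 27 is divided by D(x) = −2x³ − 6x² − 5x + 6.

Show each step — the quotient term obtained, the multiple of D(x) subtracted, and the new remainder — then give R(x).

R(x) = 3

Step 1: lead(−10x⁵ − 14x⁴ + 15x³ + 46x² − 68x + 27) ÷ lead(D) = −10x⁵ ÷ −2x³ = 5x². Subtract (5x²)·D = −10x⁵ − 30x⁴ − 25x³ + 30x². Remainder: 16x⁴ + 40x³ + 16x² − 68x + 27.
Step 2: lead(16x⁴ + 40x³ + 16x² − 68x + 27) ÷ lead(D) = 16x⁴ ÷ −2x³ = −8x. Subtract (−8x)·D = 16x⁴ + 48x³ + 40x² − 48x. Remainder: −8x³ − 24x² − 20x + 27.
Step 3: lead(−8x³ − 24x² − 20x + 27) ÷ lead(D) = −8x³ ÷ −2x³ = 4. Subtract (4)·D = −8x³ − 24x² − 20x + 24. Remainder: 3.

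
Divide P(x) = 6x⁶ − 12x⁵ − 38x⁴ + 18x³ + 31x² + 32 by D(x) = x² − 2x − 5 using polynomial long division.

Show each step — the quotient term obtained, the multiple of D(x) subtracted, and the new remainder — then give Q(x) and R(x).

Step 1: lead(6x⁶ − 12x⁵ − 38x⁴ + 18x³ + 31x² + 32) ÷ lead(D) = 6x⁶ ÷ x² = 6x⁴. Subtract (6x⁴)·D = 6x⁶ − 12x⁵ − 30x⁴. Remainder: −8x⁴ + 18x³ + 31x² + 32.
Step 2: lead(−8x⁴ + 18x³ + 31x² + 32) ÷ lead(D) = −8x⁴ ÷ x² = −8x². Subtract (−8x²)·D = −8x⁴ + 16x³ + 40x². Remainder: 2x³ − 9x² + 32.
Step 3: lead(2x³ − 9x² + 32) ÷ lead(D) = 2x³ ÷ x² = 2x. Subtract (2x)·D = 2x³ − 4x² − 10x. Remainder: −5x² + 10x + 32.
Step 4: lead(−5x² + 10x + 32) ÷ lead(D) = −5x² ÷ x² = −5. Subtract (−5)·D = −5x² + 10x + 25. Remainder: 7.

Q(x) = 6x⁴ − 8x² + 2x − 5; R(x) = 7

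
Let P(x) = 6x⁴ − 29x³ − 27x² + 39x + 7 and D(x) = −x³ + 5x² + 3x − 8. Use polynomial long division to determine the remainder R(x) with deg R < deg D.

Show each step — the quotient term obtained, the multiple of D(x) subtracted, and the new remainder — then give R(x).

R(x) = −4x² − 6x − 1

Step 1: lead(6x⁴ − 29x³ − 27x² + 39x + 7) ÷ lead(D) = 6x⁴ ÷ −x³ = −6x. Subtract (−6x)·D = 6x⁴ − 30x³ − 18x² + 48x. Remainder: x³ − 9x² − 9x + 7.
Step 2: lead(x³ − 9x² − 9x + 7) ÷ lead(D) = x³ ÷ −x³ = −1. Subtract (−1)·D = x³ − 5x² − 3x + 8. Remainder: −4x² − 6x − 1.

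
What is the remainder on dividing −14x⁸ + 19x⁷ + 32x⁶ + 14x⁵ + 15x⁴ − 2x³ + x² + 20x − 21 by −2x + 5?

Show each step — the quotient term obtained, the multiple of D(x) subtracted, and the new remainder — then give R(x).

Step 1: lead(−14x⁸ + 19x⁷ + 32x⁶ + 14x⁵ + 15x⁴ − 2x³ + x² + 20x − 21) ÷ lead(D) = −14x⁸ ÷ −2x = 7x⁷. Subtract (7x⁷)·D = −14x⁸ + 35x⁷. Remainder: −16x⁷ + 32x⁶ + 14x⁵ + 15x⁴ − 2x³ + x² + 20x − 21.
Step 2: lead(−16x⁷ + 32x⁶ + 14x⁵ + 15x⁴ − 2x³ + x² + 20x − 21) ÷ lead(D) = −16x⁷ ÷ −2x = 8x⁶. Subtract (8x⁶)·D = −16x⁷ + 40x⁶. Remainder: −8x⁶ + 14x⁵ + 15x⁴ − 2x³ + x² + 20x − 21.
Step 3: lead(−8x⁶ + 14x⁵ + 15x⁴ − 2x³ + x² + 20x − 21) ÷ lead(D) = −8x⁶ ÷ −2x = 4x⁵. Subtract (4x⁵)·D = −8x⁶ + 20x⁵. Remainder: −6x⁵ + 15x⁴ − 2x³ + x² + 20x − 21.
Step 4: lead(−6x⁵ + 15x⁴ − 2x³ + x² + 20x − 21) ÷ lead(D) = −6x⁵ ÷ −2x = 3x⁴. Subtract (3x⁴)·D = −6x⁵ + 15x⁴. Remainder: −2x³ + x² + 20x − 21.
Step 5: lead(−2x³ + x² + 20x − 21) ÷ lead(D) = −2x³ ÷ −2x = x². Subtract (x²)·D = −2x³ + 5x². Remainder: −4x² + 20x − 21.
Step 6: lead(−4x² + 20x − 21) ÷ lead(D) = −4x² ÷ −2x = 2x. Subtract (2x)·D = −4x² + 10x. Remainder: 10x − 21.
Step 7: lead(10x − 21) ÷ lead(D) = 10x ÷ −2x = −5. Subtract (−5)·D = 10x − 25. Remainder: 4.

R(x) = 4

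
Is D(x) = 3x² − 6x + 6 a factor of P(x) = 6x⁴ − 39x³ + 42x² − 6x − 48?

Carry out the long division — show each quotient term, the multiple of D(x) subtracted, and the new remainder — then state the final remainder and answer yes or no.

R(x) = 0, so D(x) is a factor of P(x). yes

Step 1: lead(6x⁴ − 39x³ + 42x² − 6x − 48) ÷ lead(D) = 6x⁴ ÷ 3x² = 2x². Subtract (2x²)·D = 6x⁴ − 12x³ + 12x². Remainder: −27x³ + 30x² − 6x − 48.
Step 2: lead(−27x³ + 30x² − 6x − 48) ÷ lead(D) = −27x³ ÷ 3x² = −9x. Subtract (−9x)·D = −27x³ + 54x² − 54x. Remainder: −24x² + 48x − 48.
Step 3: lead(−24x² + 48x − 48) ÷ lead(D) = −24x² ÷ 3x² = −8. Subtract (−8)·D = −24x² + 48x − 48. Remainder: 0.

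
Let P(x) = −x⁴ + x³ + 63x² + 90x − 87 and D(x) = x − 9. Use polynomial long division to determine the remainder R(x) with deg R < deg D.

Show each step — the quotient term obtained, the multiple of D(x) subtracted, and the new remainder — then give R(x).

Step 1: lead(−x⁴ + x³ + 63x² + 90x − 87) ÷ lead(D) = −x⁴ ÷ x = −x³. Subtract (−x³)·D = −x⁴ + 9x³. Remainder: −8x³ + 63x² + 90x − 87.
Step 2: lead(−8x³ + 63x² + 90x − 87) ÷ lead(D) = −8x³ ÷ x = −8x². Subtract (−8x²)·D = −8x³ + 72x². Remainder: −9x² + 90x − 87.
Step 3: lead(−9x² + 90x − 87) ÷ lead(D) = −9x² ÷ x = −9x. Subtract (−9x)·D = −9x² + 81x. Remainder: 9x − 87.
Step 4: lead(9x − 87) ÷ lead(D) = 9x ÷ x = 9. Subtract (9)·D = 9x − 81. Remainder: −6.

R(x) = −6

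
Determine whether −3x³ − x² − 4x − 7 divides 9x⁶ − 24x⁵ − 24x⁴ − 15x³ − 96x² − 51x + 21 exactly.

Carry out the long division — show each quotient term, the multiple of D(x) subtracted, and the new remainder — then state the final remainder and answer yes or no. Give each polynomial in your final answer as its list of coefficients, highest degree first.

Step 1: lead(9x⁶ − 24x⁵ − 24x⁴ − 15x³ − 96x² − 51x + 21) ÷ lead(D) = 9x⁶ ÷ −3x³ = −3x³. Subtract (−3x³)·D = 9x⁶ + 3x⁵ + 12x⁴ + 21x³. Remainder: −27x⁵ − 36x⁴ − 36x³ − 96x² − 51x + 21.
Step 2: lead(−27x⁵ − 36x⁴ − 36x³ − 96x² − 51x + 21) ÷ lead(D) = −27x⁵ ÷ −3x³ = 9x². Subtract (9x²)·D = −27x⁵ − 9x⁴ − 36x³ − 63x². Remainder: −27x⁴ − 33x² − 51x + 21.
Step 3: lead(−27x⁴ − 33x² − 51x + 21) ÷ lead(D) = −27x⁴ ÷ −3x³ = 9x. Subtract (9x)·D = −27x⁴ − 9x³ − 36x² − 63x. Remainder: 9x³ + 3x² + 12x + 21.
Step 4: lead(9x³ + 3x² + 12x + 21) ÷ lead(D) = 9x³ ÷ −3x³ = −3. Subtract (−3)·D = 9x³ + 3x² + 12x + 21. Remainder: 0.

R = [0], so D(x) is a factor of P(x). yes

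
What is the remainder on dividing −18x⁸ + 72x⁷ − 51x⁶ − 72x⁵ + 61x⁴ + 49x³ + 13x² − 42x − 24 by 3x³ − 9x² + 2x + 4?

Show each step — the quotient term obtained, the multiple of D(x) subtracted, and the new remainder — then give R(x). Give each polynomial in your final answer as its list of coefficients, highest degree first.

Step 1: lead(−18x⁸ + 72x⁷ − 51x⁶ − 72x⁵ + 61x⁴ + 49x³ + 13x² − 42x − 24) ÷ lead(D) = −18x⁸ ÷ 3x³ = −6x⁵. Subtract (−6x⁵)·D = −18x⁸ + 54x⁷ − 12x⁶ − 24x⁵. Remainder: 18x⁷ − 39x⁶ − 48x⁵ + 61x⁴ + 49x³ + 13x² − 42x − 24.
Step 2: lead(18x⁷ − 39x⁶ − 48x⁵ + 61x⁴ + 49x³ + 13x² − 42x − 24) ÷ lead(D) = 18x⁷ ÷ 3x³ = 6x⁴. Subtract (6x⁴)·D = 18x⁷ − 54x⁶ + 12x⁵ + 24x⁴. Remainder: 15x⁶ − 60x⁵ + 37x⁴ + 49x³ + 13x² − 42x − 24.
Step 3: lead(15x⁶ − 60x⁵ + 37x⁴ + 49x³ + 13x² − 42x − 24) ÷ lead(D) = 15x⁶ ÷ 3x³ = 5x³. Subtract (5x³)·D = 15x⁶ − 45x⁵ + 10x⁴ + 20x³. Remainder: −15x⁵ + 27x⁴ + 29x³ + 13x² − 42x − 24.
Step 4: lead(−15x⁵ + 27x⁴ + 29x³ + 13x² − 42x − 24) ÷ lead(D) = −15x⁵ ÷ 3x³ = −5x². Subtract (−5x²)·D = −15x⁵ + 45x⁴ − 10x³ − 20x². Remainder: −18x⁴ + 39x³ + 33x² − 42x − 24.
Step 5: lead(−18x⁴ + 39x³ + 33x² − 42x − 24) ÷ lead(D) = −18x⁴ ÷ 3x³ = −6x. Subtract (−6x)·D = −18x⁴ + 54x³ − 12x² − 24x. Remainder: −15x³ + 45x² − 18x − 24.
Step 6: lead(−15x³ + 45x² − 18x − 24) ÷ lead(D) = −15x³ ÷ 3x³ = −5. Subtract (−5)·D = −15x³ + 45x² − 10x − 20. Remainder: −8x − 4.

R = [-8, -4]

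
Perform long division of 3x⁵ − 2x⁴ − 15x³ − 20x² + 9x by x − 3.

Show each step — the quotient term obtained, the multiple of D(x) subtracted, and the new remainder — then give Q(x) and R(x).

Q(x) = 3x⁴ + 7x³ + 6x² − 2x + 3; R(x) = 9

Step 1: lead(3x⁵ − 2x⁴ − 15x³ − 20x² + 9x) ÷ lead(D) = 3x⁵ ÷ x = 3x⁴. Subtract (3x⁴)·D = 3x⁵ − 9x⁴. Remainder: 7x⁴ − 15x³ − 20x² + 9x.
Step 2: lead(7x⁴ − 15x³ − 20x² + 9x) ÷ lead(D) = 7x⁴ ÷ x = 7x³. Subtract (7x³)·D = 7x⁴ − 21x³. Remainder: 6x³ − 20x² + 9x.
Step 3: lead(6x³ − 20x² + 9x) ÷ lead(D) = 6x³ ÷ x = 6x². Subtract (6x²)·D = 6x³ − 18x². Remainder: −2x² + 9x.
Step 4: lead(−2x² + 9x) ÷ lead(D) = −2x² ÷ x = −2x. Subtract (−2x)·D = −2x² + 6x. Remainder: 3x.
Step 5: lead(3x) ÷ lead(D) = 3x ÷ x = 3. Subtract (3)·D = 3x − 9. Remainder: 9.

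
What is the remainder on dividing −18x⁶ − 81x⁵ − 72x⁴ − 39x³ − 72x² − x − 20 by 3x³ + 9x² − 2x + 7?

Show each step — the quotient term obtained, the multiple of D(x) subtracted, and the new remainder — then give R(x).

R(x) = 7x² + 2x − 6

Step 1: lead(−18x⁶ − 81x⁵ − 72x⁴ − 39x³ − 72x² − x − 20) ÷ lead(D) = −18x⁶ ÷ 3x³ = −6x³. Subtract (−6x³)·D = −18x⁶ − 54x⁵ + 12x⁴ − 42x³. Remainder: −27x⁵ − 84x⁴ + 3x³ − 72x² − x − 20.
Step 2: lead(−27x⁵ − 84x⁴ + 3x³ − 72x² − x − 20) ÷ lead(D) = −27x⁵ ÷ 3x³ = −9x². Subtract (−9x²)·D = −27x⁵ − 81x⁴ + 18x³ − 63x². Remainder: −3x⁴ − 15x³ − 9x² − x − 20.
Step 3: lead(−3x⁴ − 15x³ − 9x² − x − 20) ÷ lead(D) = −3x⁴ ÷ 3x³ = −x. Subtract (−x)·D = −3x⁴ − 9x³ + 2x² − 7x. Remainder: −6x³ − 11x² + 6x − 20.
Step 4: lead(−6x³ − 11x² + 6x − 20) ÷ lead(D) = −6x³ ÷ 3x³ = −2. Subtract (−2)·D = −6x³ − 18x² + 4x − 14. Remainder: 7x² + 2x − 6.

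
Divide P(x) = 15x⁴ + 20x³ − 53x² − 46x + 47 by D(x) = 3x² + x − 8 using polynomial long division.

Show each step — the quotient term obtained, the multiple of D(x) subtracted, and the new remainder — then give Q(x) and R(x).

Q(x) = 5x² + 5x − 6; R(x) = −1

Step 1: lead(15x⁴ + 20x³ − 53x² − 46x + 47) ÷ lead(D) = 15x⁴ ÷ 3x² = 5x². Subtract (5x²)·D = 15x⁴ + 5x³ − 40x². Remainder: 15x³ − 13x² − 46x + 47.
Step 2: lead(15x³ − 13x² − 46x + 47) ÷ lead(D) = 15x³ ÷ 3x² = 5x. Subtract (5x)·D = 15x³ + 5x² − 40x. Remainder: −18x² − 6x + 47.
Step 3: lead(−18x² − 6x + 47) ÷ lead(D) = −18x² ÷ 3x² = −6. Subtract (−6)·D = −18x² − 6x + 48. Remainder: −1.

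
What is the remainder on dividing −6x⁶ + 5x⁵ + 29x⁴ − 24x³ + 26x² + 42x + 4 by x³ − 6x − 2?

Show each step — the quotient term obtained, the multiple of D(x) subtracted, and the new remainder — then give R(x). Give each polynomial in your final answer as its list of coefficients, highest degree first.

R = [-6, -8, -8]

Step 1: lead(−6x⁶ + 5x⁵ + 29x⁴ − 24x³ + 26x² + 42x + 4) ÷ lead(D) = −6x⁶ ÷ x³ = −6x³. Subtract (−6x³)·D = −6x⁶ + 36x⁴ + 12x³. Remainder: 5x⁵ − 7x⁴ − 36x³ + 26x² + 42x + 4.
Step 2: lead(5x⁵ − 7x⁴ − 36x³ + 26x² + 42x + 4) ÷ lead(D) = 5x⁵ ÷ x³ = 5x². Subtract (5x²)·D = 5x⁵ − 30x³ − 10x². Remainder: −7x⁴ − 6x³ + 36x² + 42x + 4.
Step 3: lead(−7x⁴ − 6x³ + 36x² + 42x + 4) ÷ lead(D) = −7x⁴ ÷ x³ = −7x. Subtract (−7x)·D = −7x⁴ + 42x² + 14x. Remainder: −6x³ − 6x² + 28x + 4.
Step 4: lead(−6x³ − 6x² + 28x + 4) ÷ lead(D) = −6x³ ÷ x³ = −6. Subtract (−6)·D = −6x³ + 36x + 12. Remainder: −6x² − 8x − 8.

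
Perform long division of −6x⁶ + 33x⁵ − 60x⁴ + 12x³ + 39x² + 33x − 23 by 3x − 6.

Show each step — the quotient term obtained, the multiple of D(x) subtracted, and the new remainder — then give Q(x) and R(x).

Step 1: lead(−6x⁶ + 33x⁵ − 60x⁴ + 12x³ + 39x² + 33x − 23) ÷ lead(D) = −6x⁶ ÷ 3x = −2x⁵. Subtract (−2x⁵)·D = −6x⁶ + 12x⁵. Remainder: 21x⁵ − 60x⁴ + 12x³ + 39x² + 33x − 23.
Step 2: lead(21x⁵ − 60x⁴ + 12x³ + 39x² + 33x − 23) ÷ lead(D) = 21x⁵ ÷ 3x = 7x⁴. Subtract (7x⁴)·D = 21x⁵ − 42x⁴. Remainder: −18x⁴ + 12x³ + 39x² + 33x − 23.
Step 3: lead(−18x⁴ + 12x³ + 39x² + 33x − 23) ÷ lead(D) = −18x⁴ ÷ 3x = −6x³. Subtract (−6x³)·D = −18x⁴ + 36x³. Remainder: −24x³ + 39x² + 33x − 23.
Step 4: lead(−24x³ + 39x² + 33x − 23) ÷ lead(D) = −24x³ ÷ 3x = −8x². Subtract (−8x²)·D = −24x³ + 48x². Remainder: −9x² + 33x − 23.
Step 5: lead(−9x² + 33x − 23) ÷ lead(D) = −9x² ÷ 3x = −3x. Subtract (−3x)·D = −9x² + 18x. Remainder: 15x − 23.
Step 6: lead(15x − 23) ÷ lead(D) = 15x ÷ 3x = 5. Subtract (5)·D = 15x − 30. Remainder: 7.

Q(x) = −2x⁵ + 7x⁴ − 6x³ − 8x² − 3x + 5; R(x) = 7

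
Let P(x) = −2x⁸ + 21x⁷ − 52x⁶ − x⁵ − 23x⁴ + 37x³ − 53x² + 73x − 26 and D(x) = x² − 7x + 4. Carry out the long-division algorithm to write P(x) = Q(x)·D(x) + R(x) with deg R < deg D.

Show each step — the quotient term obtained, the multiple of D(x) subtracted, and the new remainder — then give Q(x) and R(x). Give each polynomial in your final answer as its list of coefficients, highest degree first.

Q = [-2, 7, 5, 6, -1, 6, -7]; R = [2]

Step 1: lead(−2x⁸ + 21x⁷ − 52x⁶ − x⁵ − 23x⁴ + 37x³ − 53x² + 73x − 26) ÷ lead(D) = −2x⁸ ÷ x² = −2x⁶. Subtract (−2x⁶)·D = −2x⁸ + 14x⁷ − 8x⁶. Remainder: 7x⁷ − 44x⁶ − x⁵ − 23x⁴ + 37x³ − 53x² + 73x − 26.
Step 2: lead(7x⁷ − 44x⁶ − x⁵ − 23x⁴ + 37x³ − 53x² + 73x − 26) ÷ lead(D) = 7x⁷ ÷ x² = 7x⁵. Subtract (7x⁵)·D = 7x⁷ − 49x⁶ + 28x⁵. Remainder: 5x⁶ − 29x⁵ − 23x⁴ + 37x³ − 53x² + 73x − 26.
Step 3: lead(5x⁶ − 29x⁵ − 23x⁴ + 37x³ − 53x² + 73x − 26) ÷ lead(D) = 5x⁶ ÷ x² = 5x⁴. Subtract (5x⁴)·D = 5x⁶ − 35x⁵ + 20x⁴. Remainder: 6x⁵ − 43x⁴ + 37x³ − 53x² + 73x − 26.
Step 4: lead(6x⁵ − 43x⁴ + 37x³ − 53x² + 73x − 26) ÷ lead(D) = 6x⁵ ÷ x² = 6x³. Subtract (6x³)·D = 6x⁵ − 42x⁴ + 24x³. Remainder: −x⁴ + 13x³ − 53x² + 73x − 26.
Step 5: lead(−x⁴ + 13x³ − 53x² + 73x − 26) ÷ lead(D) = −x⁴ ÷ x² = −x². Subtract (−x²)·D = −x⁴ + 7x³ − 4x². Remainder: 6x³ − 49x² + 73x − 26.
Step 6: lead(6x³ − 49x² + 73x − 26) ÷ lead(D) = 6x³ ÷ x² = 6x. Subtract (6x)·D = 6x³ − 42x² + 24x. Remainder: −7x² + 49x − 26.
Step 7: lead(−7x² + 49x − 26) ÷ lead(D) = −7x² ÷ x² = −7. Subtract (−7)·D = −7x² + 49x − 28. Remainder: 2.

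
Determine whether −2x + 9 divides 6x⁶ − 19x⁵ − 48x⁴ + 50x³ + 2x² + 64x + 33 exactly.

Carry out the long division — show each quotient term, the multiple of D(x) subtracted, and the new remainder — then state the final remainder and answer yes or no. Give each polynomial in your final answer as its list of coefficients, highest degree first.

R = [-3], so D(x) is not a factor of P(x). no

Step 1: lead(6x⁶ − 19x⁵ − 48x⁴ + 50x³ + 2x² + 64x + 33) ÷ lead(D) = 6x⁶ ÷ −2x = −3x⁵. Subtract (−3x⁵)·D = 6x⁶ − 27x⁵. Remainder: 8x⁵ − 48x⁴ + 50x³ + 2x² + 64x + 33.
Step 2: lead(8x⁵ − 48x⁴ + 50x³ + 2x² + 64x + 33) ÷ lead(D) = 8x⁵ ÷ −2x = −4x⁴. Subtract (−4x⁴)·D = 8x⁵ − 36x⁴. Remainder: −12x⁴ + 50x³ + 2x² + 64x + 33.
Step 3: lead(−12x⁴ + 50x³ + 2x² + 64x + 33) ÷ lead(D) = −12x⁴ ÷ −2x = 6x³. Subtract (6x³)·D = −12x⁴ + 54x³. Remainder: −4x³ + 2x² + 64x + 33.
Step 4: lead(−4x³ + 2x² + 64x + 33) ÷ lead(D) = −4x³ ÷ −2x = 2x². Subtract (2x²)·D = −4x³ + 18x². Remainder: −16x² + 64x + 33.
Step 5: lead(−16x² + 64x + 33) ÷ lead(D) = −16x² ÷ −2x = 8x. Subtract (8x)·D = −16x² + 72x. Remainder: −8x + 33.
Step 6: lead(−8x + 33) ÷ lead(D) = −8x ÷ −2x = 4. Subtract (4)·D = −8x + 36. Remainder: −3.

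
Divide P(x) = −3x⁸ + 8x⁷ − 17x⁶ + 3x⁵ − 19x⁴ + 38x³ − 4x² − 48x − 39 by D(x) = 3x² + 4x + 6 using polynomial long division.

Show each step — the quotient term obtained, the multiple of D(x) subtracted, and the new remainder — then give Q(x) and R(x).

Step 1: lead(−3x⁸ + 8x⁷ − 17x⁶ + 3x⁵ − 19x⁴ + 38x³ − 4x² − 48x − 39) ÷ lead(D) = −3x⁸ ÷ 3x² = −x⁶. Subtract (−x⁶)·D = −3x⁸ − 4x⁷ − 6x⁶. Remainder: 12x⁷ − 11x⁶ + 3x⁵ − 19x⁴ + 38x³ − 4x² − 48x − 39.
Step 2: lead(12x⁷ − 11x⁶ + 3x⁵ − 19x⁴ + 38x³ − 4x² − 48x − 39) ÷ lead(D) = 12x⁷ ÷ 3x² = 4x⁵. Subtract (4x⁵)·D = 12x⁷ + 16x⁶ + 24x⁵. Remainder: −27x⁶ − 21x⁵ − 19x⁴ + 38x³ − 4x² − 48x − 39.
Step 3: lead(−27x⁶ − 21x⁵ − 19x⁴ + 38x³ − 4x² − 48x − 39) ÷ lead(D) = −27x⁶ ÷ 3x² = −9x⁴. Subtract (−9x⁴)·D = −27x⁶ − 36x⁵ − 54x⁴. Remainder: 15x⁵ + 35x⁴ + 38x³ − 4x² − 48x − 39.
Step 4: lead(15x⁵ + 35x⁴ + 38x³ − 4x² − 48x − 39) ÷ lead(D) = 15x⁵ ÷ 3x² = 5x³. Subtract (5x³)·D = 15x⁵ + 20x⁴ + 30x³. Remainder: 15x⁴ + 8x³ − 4x² − 48x − 39.
Step 5: lead(15x⁴ + 8x³ − 4x² − 48x − 39) ÷ lead(D) = 15x⁴ ÷ 3x² = 5x². Subtract (5x²)·D = 15x⁴ + 20x³ + 30x². Remainder: −12x³ − 34x² − 48x − 39.
Step 6: lead(−12x³ − 34x² − 48x − 39) ÷ lead(D) = −12x³ ÷ 3x² = −4x. Subtract (−4x)·D = −12x³ − 16x² − 24x. Remainder: −18x² − 24x − 39.
Step 7: lead(−18x² − 24x − 39) ÷ lead(D) = −18x² ÷ 3x² = −6. Subtract (−6)·D = −18x² − 24x − 36. Remainder: −3.

Q(x) = −x⁶ + 4x⁵ − 9x⁴ + 5x³ + 5x² − 4x − 6; R(x) = −3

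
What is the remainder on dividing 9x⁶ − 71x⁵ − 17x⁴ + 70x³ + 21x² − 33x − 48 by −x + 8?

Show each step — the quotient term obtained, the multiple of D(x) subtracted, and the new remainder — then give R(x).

Step 1: lead(9x⁶ − 71x⁵ − 17x⁴ + 70x³ + 21x² − 33x − 48) ÷ lead(D) = 9x⁶ ÷ −x = −9x⁵. Subtract (−9x⁵)·D = 9x⁶ − 72x⁵. Remainder: x⁵ − 17x⁴ + 70x³ + 21x² − 33x − 48.
Step 2: lead(x⁵ − 17x⁴ + 70x³ + 21x² − 33x − 48) ÷ lead(D) = x⁵ ÷ −x = −x⁴. Subtract (−x⁴)·D = x⁵ − 8x⁴. Remainder: −9x⁴ + 70x³ + 21x² − 33x − 48.
Step 3: lead(−9x⁴ + 70x³ + 21x² − 33x − 48) ÷ lead(D) = −9x⁴ ÷ −x = 9x³. Subtract (9x³)·D = −9x⁴ + 72x³. Remainder: −2x³ + 21x² − 33x − 48.
Step 4: lead(−2x³ + 21x² − 33x − 48) ÷ lead(D) = −2x³ ÷ −x = 2x². Subtract (2x²)·D = −2x³ + 16x². Remainder: 5x² − 33x − 48.
Step 5: lead(5x² − 33x − 48) ÷ lead(D) = 5x² ÷ −x = −5x. Subtract (−5x)·D = 5x² − 40x. Remainder: 7x − 48.
Step 6: lead(7x − 48) ÷ lead(D) = 7x ÷ −x = −7. Subtract (−7)·D = 7x − 56. Remainder: 8.

R(x) = 8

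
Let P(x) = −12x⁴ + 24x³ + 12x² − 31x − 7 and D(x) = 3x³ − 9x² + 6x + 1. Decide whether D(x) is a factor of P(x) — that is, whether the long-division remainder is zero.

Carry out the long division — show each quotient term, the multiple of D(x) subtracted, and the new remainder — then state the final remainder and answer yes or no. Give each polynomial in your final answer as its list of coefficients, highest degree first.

R = [-3, -3], so D(x) is not a factor of P(x). no

Step 1: lead(−12x⁴ + 24x³ + 12x² − 31x − 7) ÷ lead(D) = −12x⁴ ÷ 3x³ = −4x. Subtract (−4x)·D = −12x⁴ + 36x³ − 24x² − 4x. Remainder: −12x³ + 36x² − 27x − 7.
Step 2: lead(−12x³ + 36x² − 27x − 7) ÷ lead(D) = −12x³ ÷ 3x³ = −4. Subtract (−4)·D = −12x³ + 36x² − 24x − 4. Remainder: −3x − 3.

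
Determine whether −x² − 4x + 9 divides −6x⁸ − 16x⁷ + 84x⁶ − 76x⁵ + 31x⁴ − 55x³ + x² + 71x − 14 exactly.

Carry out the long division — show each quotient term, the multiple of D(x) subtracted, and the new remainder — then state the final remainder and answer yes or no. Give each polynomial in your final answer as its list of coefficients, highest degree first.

R = [4], so D(x) is not a factor of P(x). no

Step 1: lead(−6x⁸ − 16x⁷ + 84x⁶ − 76x⁵ + 31x⁴ − 55x³ + x² + 71x − 14) ÷ lead(D) = −6x⁸ ÷ −x² = 6x⁶. Subtract (6x⁶)·D = −6x⁸ − 24x⁷ + 54x⁶. Remainder: 8x⁷ + 30x⁶ − 76x⁵ + 31x⁴ − 55x³ + x² + 71x − 14.
Step 2: lead(8x⁷ + 30x⁶ − 76x⁵ + 31x⁴ − 55x³ + x² + 71x − 14) ÷ lead(D) = 8x⁷ ÷ −x² = −8x⁵. Subtract (−8x⁵)·D = 8x⁷ + 32x⁶ − 72x⁵. Remainder: −2x⁶ − 4x⁵ + 31x⁴ − 55x³ + x² + 71x − 14.
Step 3: lead(−2x⁶ − 4x⁵ + 31x⁴ − 55x³ + x² + 71x − 14) ÷ lead(D) = −2x⁶ ÷ −x² = 2x⁴. Subtract (2x⁴)·D = −2x⁶ − 8x⁵ + 18x⁴. Remainder: 4x⁵ + 13x⁴ − 55x³ + x² + 71x − 14.
Step 4: lead(4x⁵ + 13x⁴ − 55x³ + x² + 71x − 14) ÷ lead(D) = 4x⁵ ÷ −x² = −4x³. Subtract (−4x³)·D = 4x⁵ + 16x⁴ − 36x³. Remainder: −3x⁴ − 19x³ + x² + 71x − 14.
Step 5: lead(−3x⁴ − 19x³ + x² + 71x − 14) ÷ lead(D) = −3x⁴ ÷ −x² = 3x². Subtract (3x²)·D = −3x⁴ − 12x³ + 27x². Remainder: −7x³ − 26x² + 71x − 14.
Step 6: lead(−7x³ − 26x² + 71x − 14) ÷ lead(D) = −7x³ ÷ −x² = 7x. Subtract (7x)·D = −7x³ − 28x² + 63x. Remainder: 2x² + 8x − 14.
Step 7: lead(2x² + 8x − 14) ÷ lead(D) = 2x² ÷ −x² = −2. Subtract (−2)·D = 2x² + 8x − 18. Remainder: 4.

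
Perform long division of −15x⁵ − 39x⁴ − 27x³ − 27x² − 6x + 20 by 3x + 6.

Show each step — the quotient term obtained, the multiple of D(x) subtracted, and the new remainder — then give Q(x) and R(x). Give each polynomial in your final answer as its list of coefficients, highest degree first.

Q = [-5, -3, -3, -3, 4]; R = [-4]

Step 1: lead(−15x⁵ − 39x⁴ − 27x³ − 27x² − 6x + 20) ÷ lead(D) = −15x⁵ ÷ 3x = −5x⁴. Subtract (−5x⁴)·D = −15x⁵ − 30x⁴. Remainder: −9x⁴ − 27x³ − 27x² − 6x + 20.
Step 2: lead(−9x⁴ − 27x³ − 27x² − 6x + 20) ÷ lead(D) = −9x⁴ ÷ 3x = −3x³. Subtract (−3x³)·D = −9x⁴ − 18x³. Remainder: −9x³ − 27x² − 6x + 20.
Step 3: lead(−9x³ − 27x² − 6x + 20) ÷ lead(D) = −9x³ ÷ 3x = −3x². Subtract (−3x²)·D = −9x³ − 18x². Remainder: −9x² − 6x + 20.
Step 4: lead(−9x² − 6x + 20) ÷ lead(D) = −9x² ÷ 3x = −3x. Subtract (−3x)·D = −9x² − 18x. Remainder: 12x + 20.
Step 5: lead(12x + 20) ÷ lead(D) = 12x ÷ 3x = 4. Subtract (4)·D = 12x + 24. Remainder: −4.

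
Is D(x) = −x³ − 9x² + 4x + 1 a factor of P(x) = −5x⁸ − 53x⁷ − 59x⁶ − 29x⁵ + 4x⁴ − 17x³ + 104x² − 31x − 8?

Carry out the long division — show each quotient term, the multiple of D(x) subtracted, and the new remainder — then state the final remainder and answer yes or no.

Step 1: lead(−5x⁸ − 53x⁷ − 59x⁶ − 29x⁵ + 4x⁴ − 17x³ + 104x² − 31x − 8) ÷ lead(D) = −5x⁸ ÷ −x³ = 5x⁵. Subtract (5x⁵)·D = −5x⁸ − 45x⁷ + 20x⁶ + 5x⁵. Remainder: −8x⁷ − 79x⁶ − 34x⁵ + 4x⁴ − 17x³ + 104x² − 31x − 8.
Step 2: lead(−8x⁷ − 79x⁶ − 34x⁵ + 4x⁴ − 17x³ + 104x² − 31x − 8) ÷ lead(D) = −8x⁷ ÷ −x³ = 8x⁴. Subtract (8x⁴)·D = −8x⁷ − 72x⁶ + 32x⁵ + 8x⁴. Remainder: −7x⁶ − 66x⁵ − 4x⁴ − 17x³ + 104x² − 31x − 8.
Step 3: lead(−7x⁶ − 66x⁵ − 4x⁴ − 17x³ + 104x² − 31x − 8) ÷ lead(D) = −7x⁶ ÷ −x³ = 7x³. Subtract (7x³)·D = −7x⁶ − 63x⁵ + 28x⁴ + 7x³. Remainder: −3x⁵ − 32x⁴ − 24x³ + 104x² − 31x − 8.
Step 4: lead(−3x⁵ − 32x⁴ − 24x³ + 104x² − 31x − 8) ÷ lead(D) = −3x⁵ ÷ −x³ = 3x². Subtract (3x²)·D = −3x⁵ − 27x⁴ + 12x³ + 3x². Remainder: −5x⁴ − 36x³ + 101x² − 31x − 8.
Step 5: lead(−5x⁴ − 36x³ + 101x² − 31x − 8) ÷ lead(D) = −5x⁴ ÷ −x³ = 5x. Subtract (5x)·D = −5x⁴ − 45x³ + 20x² + 5x. Remainder: 9x³ + 81x² − 36x − 8.
Step 6: lead(9x³ + 81x² − 36x − 8) ÷ lead(D) = 9x³ ÷ −x³ = −9. Subtract (−9)·D = 9x³ + 81x² − 36x − 9. Remainder: 1.

R(x) = 1, so D(x) is not a factor of P(x). no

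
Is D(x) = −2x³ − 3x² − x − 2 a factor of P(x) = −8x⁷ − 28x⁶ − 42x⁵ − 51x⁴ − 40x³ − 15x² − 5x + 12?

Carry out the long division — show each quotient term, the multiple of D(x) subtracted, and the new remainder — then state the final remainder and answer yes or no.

R(x) = 7x + 8, so D(x) is not a factor of P(x). no

Step 1: lead(−8x⁷ − 28x⁶ − 42x⁵ − 51x⁴ − 40x³ − 15x² − 5x + 12) ÷ lead(D) = −8x⁷ ÷ −2x³ = 4x⁴. Subtract (4x⁴)·D = −8x⁷ − 12x⁶ − 4x⁵ − 8x⁴. Remainder: −16x⁶ − 38x⁵ − 43x⁴ − 40x³ − 15x² − 5x + 12.
Step 2: lead(−16x⁶ − 38x⁵ − 43x⁴ − 40x³ − 15x² − 5x + 12) ÷ lead(D) = −16x⁶ ÷ −2x³ = 8x³. Subtract (8x³)·D = −16x⁶ − 24x⁵ − 8x⁴ − 16x³. Remainder: −14x⁵ − 35x⁴ − 24x³ − 15x² − 5x + 12.
Step 3: lead(−14x⁵ − 35x⁴ − 24x³ − 15x² − 5x + 12) ÷ lead(D) = −14x⁵ ÷ −2x³ = 7x². Subtract (7x²)·D = −14x⁵ − 21x⁴ − 7x³ − 14x². Remainder: −14x⁴ − 17x³ − x² − 5x + 12.
Step 4: lead(−14x⁴ − 17x³ − x² − 5x + 12) ÷ lead(D) = −14x⁴ ÷ −2x³ = 7x. Subtract (7x)·D = −14x⁴ − 21x³ − 7x² − 14x. Remainder: 4x³ + 6x² + 9x + 12.
Step 5: lead(4x³ + 6x² + 9x + 12) ÷ lead(D) = 4x³ ÷ −2x³ = −2. Subtract (−2)·D = 4x³ + 6x² + 2x + 4. Remainder: 7x + 8.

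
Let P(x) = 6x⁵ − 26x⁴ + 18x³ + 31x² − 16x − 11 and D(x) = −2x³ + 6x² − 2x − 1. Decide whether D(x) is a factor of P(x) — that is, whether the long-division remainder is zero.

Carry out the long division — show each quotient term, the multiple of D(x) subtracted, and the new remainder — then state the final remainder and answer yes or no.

Step 1: lead(6x⁵ − 26x⁴ + 18x³ + 31x² − 16x − 11) ÷ lead(D) = 6x⁵ ÷ −2x³ = −3x². Subtract (−3x²)·D = 6x⁵ − 18x⁴ + 6x³ + 3x². Remainder: −8x⁴ + 12x³ + 28x² − 16x − 11.
Step 2: lead(−8x⁴ + 12x³ + 28x² − 16x − 11) ÷ lead(D) = −8x⁴ ÷ −2x³ = 4x. Subtract (4x)·D = −8x⁴ + 24x³ − 8x² − 4x. Remainder: −12x³ + 36x² − 12x − 11.
Step 3: lead(−12x³ + 36x² − 12x − 11) ÷ lead(D) = −12x³ ÷ −2x³ = 6. Subtract (6)·D = −12x³ + 36x² − 12x − 6. Remainder: −5.

R(x) = −5, so D(x) is not a factor of P(x). no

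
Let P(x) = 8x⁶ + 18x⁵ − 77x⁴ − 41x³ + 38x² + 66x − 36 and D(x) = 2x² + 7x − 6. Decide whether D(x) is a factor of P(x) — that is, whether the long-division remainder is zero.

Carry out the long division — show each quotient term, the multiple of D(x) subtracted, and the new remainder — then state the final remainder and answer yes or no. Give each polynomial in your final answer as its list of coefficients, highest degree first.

R = [0], so D(x) is a factor of P(x). yes

Step 1: lead(8x⁶ + 18x⁵ − 77x⁴ − 41x³ + 38x² + 66x − 36) ÷ lead(D) = 8x⁶ ÷ 2x² = 4x⁴. Subtract (4x⁴)·D = 8x⁶ + 28x⁵ − 24x⁴. Remainder: −10x⁵ − 53x⁴ − 41x³ + 38x² + 66x − 36.
Step 2: lead(−10x⁵ − 53x⁴ − 41x³ + 38x² + 66x − 36) ÷ lead(D) = −10x⁵ ÷ 2x² = −5x³. Subtract (−5x³)·D = −10x⁵ − 35x⁴ + 30x³. Remainder: −18x⁴ − 71x³ + 38x² + 66x − 36.
Step 3: lead(−18x⁴ − 71x³ + 38x² + 66x − 36) ÷ lead(D) = −18x⁴ ÷ 2x² = −9x². Subtract (−9x²)·D = −18x⁴ − 63x³ + 54x². Remainder: −8x³ − 16x² + 66x − 36.
Step 4: lead(−8x³ − 16x² + 66x − 36) ÷ lead(D) = −8x³ ÷ 2x² = −4x. Subtract (−4x)·D = −8x³ − 28x² + 24x. Remainder: 12x² + 42x − 36.
Step 5: lead(12x² + 42x − 36) ÷ lead(D) = 12x² ÷ 2x² = 6. Subtract (6)·D = 12x² + 42x − 36. Remainder: 0.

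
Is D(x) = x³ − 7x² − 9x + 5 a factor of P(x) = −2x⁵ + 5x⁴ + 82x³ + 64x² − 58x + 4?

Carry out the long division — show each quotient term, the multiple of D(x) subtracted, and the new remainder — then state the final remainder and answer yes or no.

Step 1: lead(−2x⁵ + 5x⁴ + 82x³ + 64x² − 58x + 4) ÷ lead(D) = −2x⁵ ÷ x³ = −2x². Subtract (−2x²)·D = −2x⁵ + 14x⁴ + 18x³ − 10x². Remainder: −9x⁴ + 64x³ + 74x² − 58x + 4.
Step 2: lead(−9x⁴ + 64x³ + 74x² − 58x + 4) ÷ lead(D) = −9x⁴ ÷ x³ = −9x. Subtract (−9x)·D = −9x⁴ + 63x³ + 81x² − 45x. Remainder: x³ − 7x² − 13x + 4.
Step 3: lead(x³ − 7x² − 13x + 4) ÷ lead(D) = x³ ÷ x³ = 1. Subtract (1)·D = x³ − 7x² − 9x + 5. Remainder: −4x − 1.

R(x) = −4x − 1, so D(x) is not a factor of P(x). no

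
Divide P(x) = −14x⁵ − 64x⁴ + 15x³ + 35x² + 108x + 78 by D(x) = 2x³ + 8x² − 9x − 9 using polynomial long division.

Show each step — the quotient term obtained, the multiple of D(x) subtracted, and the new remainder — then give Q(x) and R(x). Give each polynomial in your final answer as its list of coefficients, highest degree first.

Q = [-7, -4, -8]; R = [6]

Step 1: lead(−14x⁵ − 64x⁴ + 15x³ + 35x² + 108x + 78) ÷ lead(D) = −14x⁵ ÷ 2x³ = −7x². Subtract (−7x²)·D = −14x⁵ − 56x⁴ + 63x³ + 63x². Remainder: −8x⁴ − 48x³ − 28x² + 108x + 78.
Step 2: lead(−8x⁴ − 48x³ − 28x² + 108x + 78) ÷ lead(D) = −8x⁴ ÷ 2x³ = −4x. Subtract (−4x)·D = −8x⁴ − 32x³ + 36x² + 36x. Remainder: −16x³ − 64x² + 72x + 78.
Step 3: lead(−16x³ − 64x² + 72x + 78) ÷ lead(D) = −16x³ ÷ 2x³ = −8. Subtract (−8)·D = −16x³ − 64x² + 72x + 72. Remainder: 6.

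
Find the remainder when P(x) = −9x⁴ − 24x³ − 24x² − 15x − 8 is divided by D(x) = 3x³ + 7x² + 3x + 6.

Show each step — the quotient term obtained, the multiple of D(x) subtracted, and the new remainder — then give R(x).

Step 1: lead(−9x⁴ − 24x³ − 24x² − 15x − 8) ÷ lead(D) = −9x⁴ ÷ 3x³ = −3x. Subtract (−3x)·D = −9x⁴ − 21x³ − 9x² − 18x. Remainder: −3x³ − 15x² + 3x − 8.
Step 2: lead(−3x³ − 15x² + 3x − 8) ÷ lead(D) = −3x³ ÷ 3x³ = −1. Subtract (−1)·D = −3x³ − 7x² − 3x − 6. Remainder: −8x² + 6x − 2.

R(x) = −8x² + 6x − 2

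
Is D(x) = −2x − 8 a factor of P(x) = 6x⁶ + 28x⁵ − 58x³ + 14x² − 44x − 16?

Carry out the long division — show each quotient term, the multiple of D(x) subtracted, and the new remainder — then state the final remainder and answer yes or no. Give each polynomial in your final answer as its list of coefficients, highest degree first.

Step 1: lead(6x⁶ + 28x⁵ − 58x³ + 14x² − 44x − 16) ÷ lead(D) = 6x⁶ ÷ −2x = −3x⁵. Subtract (−3x⁵)·D = 6x⁶ + 24x⁵. Remainder: 4x⁵ − 58x³ + 14x² − 44x − 16.
Step 2: lead(4x⁵ − 58x³ + 14x² − 44x − 16) ÷ lead(D) = 4x⁵ ÷ −2x = −2x⁴. Subtract (−2x⁴)·D = 4x⁵ + 16x⁴. Remainder: −16x⁴ − 58x³ + 14x² − 44x − 16.
Step 3: lead(−16x⁴ − 58x³ + 14x² − 44x − 16) ÷ lead(D) = −16x⁴ ÷ −2x = 8x³. Subtract (8x³)·D = −16x⁴ − 64x³. Remainder: 6x³ + 14x² − 44x − 16.
Step 4: lead(6x³ + 14x² − 44x − 16) ÷ lead(D) = 6x³ ÷ −2x = −3x². Subtract (−3x²)·D = 6x³ + 24x². Remainder: −10x² − 44x − 16.
Step 5: lead(−10x² − 44x − 16) ÷ lead(D) = −10x² ÷ −2x = 5x. Subtract (5x)·D = −10x² − 40x. Remainder: −4x − 16.
Step 6: lead(−4x − 16) ÷ lead(D) = −4x ÷ −2x = 2. Subtract (2)·D = −4x − 16. Remainder: 0.

R = [0], so D(x) is a factor of P(x). yes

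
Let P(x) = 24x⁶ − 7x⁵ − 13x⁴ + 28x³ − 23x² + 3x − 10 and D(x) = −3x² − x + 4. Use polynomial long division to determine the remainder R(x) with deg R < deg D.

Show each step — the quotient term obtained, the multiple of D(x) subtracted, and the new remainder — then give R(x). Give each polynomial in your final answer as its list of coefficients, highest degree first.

R = [2]

Step 1: lead(24x⁶ − 7x⁵ − 13x⁴ + 28x³ − 23x² + 3x − 10) ÷ lead(D) = 24x⁶ ÷ −3x² = −8x⁴. Subtract (−8x⁴)·D = 24x⁶ + 8x⁵ − 32x⁴. Remainder: −15x⁵ + 19x⁴ + 28x³ − 23x² + 3x − 10.
Step 2: lead(−15x⁵ + 19x⁴ + 28x³ − 23x² + 3x − 10) ÷ lead(D) = −15x⁵ ÷ −3x² = 5x³. Subtract (5x³)·D = −15x⁵ − 5x⁴ + 20x³. Remainder: 24x⁴ + 8x³ − 23x² + 3x − 10.
Step 3: lead(24x⁴ + 8x³ − 23x² + 3x − 10) ÷ lead(D) = 24x⁴ ÷ −3x² = −8x². Subtract (−8x²)·D = 24x⁴ + 8x³ − 32x². Remainder: 9x² + 3x − 10.
Step 4: lead(9x² + 3x − 10) ÷ lead(D) = 9x² ÷ −3x² = −3. Subtract (−3)·D = 9x² + 3x − 12. Remainder: 2.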